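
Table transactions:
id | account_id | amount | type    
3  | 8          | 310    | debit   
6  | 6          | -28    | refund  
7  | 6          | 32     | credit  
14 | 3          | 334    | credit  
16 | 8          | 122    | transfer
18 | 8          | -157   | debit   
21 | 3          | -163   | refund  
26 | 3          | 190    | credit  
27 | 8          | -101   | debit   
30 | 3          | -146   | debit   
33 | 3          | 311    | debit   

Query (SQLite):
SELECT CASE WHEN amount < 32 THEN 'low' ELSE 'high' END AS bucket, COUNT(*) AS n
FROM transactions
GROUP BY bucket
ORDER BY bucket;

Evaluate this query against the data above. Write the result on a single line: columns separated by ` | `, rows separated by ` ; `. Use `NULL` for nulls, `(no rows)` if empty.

Bucket rows by amount < 32 → 'low' else 'high'; count each bucket.

high | 6 ; low | 5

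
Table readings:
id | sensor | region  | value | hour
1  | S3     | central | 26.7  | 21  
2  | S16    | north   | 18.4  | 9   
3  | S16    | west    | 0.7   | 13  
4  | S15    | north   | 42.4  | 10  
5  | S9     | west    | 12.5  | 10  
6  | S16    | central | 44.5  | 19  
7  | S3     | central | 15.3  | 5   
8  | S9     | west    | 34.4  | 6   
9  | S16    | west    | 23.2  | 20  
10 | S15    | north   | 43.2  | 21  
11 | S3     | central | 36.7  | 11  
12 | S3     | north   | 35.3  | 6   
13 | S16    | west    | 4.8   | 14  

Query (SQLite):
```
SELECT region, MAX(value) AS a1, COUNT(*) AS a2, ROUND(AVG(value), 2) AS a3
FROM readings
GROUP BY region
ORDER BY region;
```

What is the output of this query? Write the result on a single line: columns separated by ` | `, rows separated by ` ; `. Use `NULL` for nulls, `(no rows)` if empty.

central | 44.5 | 4 | 30.8 ; north | 43.2 | 4 | 34.83 ; west | 34.4 | 5 | 15.12

Group readings by region.
Per group compute: MAX(value), COUNT(*), ROUND(AVG(value), 2).
  central: ids {1, 6, 7, 11} → MAX(value)=44.5, COUNT(*)=4, ROUND(AVG(value), 2)=30.8
  north: ids {2, 4, 10, 12} → MAX(value)=43.2, COUNT(*)=4, ROUND(AVG(value), 2)=34.83
  west: ids {3, 5, 8, 9, 13} → MAX(value)=34.4, COUNT(*)=5, ROUND(AVG(value), 2)=15.12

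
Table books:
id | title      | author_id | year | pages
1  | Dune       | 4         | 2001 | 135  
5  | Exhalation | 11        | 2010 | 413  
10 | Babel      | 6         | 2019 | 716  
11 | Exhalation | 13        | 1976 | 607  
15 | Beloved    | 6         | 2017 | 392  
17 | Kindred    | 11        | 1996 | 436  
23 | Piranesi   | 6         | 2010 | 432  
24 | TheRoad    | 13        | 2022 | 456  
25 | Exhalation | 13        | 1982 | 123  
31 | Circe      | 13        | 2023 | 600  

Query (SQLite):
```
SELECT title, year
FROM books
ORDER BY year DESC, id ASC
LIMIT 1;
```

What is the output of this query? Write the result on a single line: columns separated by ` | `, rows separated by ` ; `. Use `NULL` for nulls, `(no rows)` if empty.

Circe | 2023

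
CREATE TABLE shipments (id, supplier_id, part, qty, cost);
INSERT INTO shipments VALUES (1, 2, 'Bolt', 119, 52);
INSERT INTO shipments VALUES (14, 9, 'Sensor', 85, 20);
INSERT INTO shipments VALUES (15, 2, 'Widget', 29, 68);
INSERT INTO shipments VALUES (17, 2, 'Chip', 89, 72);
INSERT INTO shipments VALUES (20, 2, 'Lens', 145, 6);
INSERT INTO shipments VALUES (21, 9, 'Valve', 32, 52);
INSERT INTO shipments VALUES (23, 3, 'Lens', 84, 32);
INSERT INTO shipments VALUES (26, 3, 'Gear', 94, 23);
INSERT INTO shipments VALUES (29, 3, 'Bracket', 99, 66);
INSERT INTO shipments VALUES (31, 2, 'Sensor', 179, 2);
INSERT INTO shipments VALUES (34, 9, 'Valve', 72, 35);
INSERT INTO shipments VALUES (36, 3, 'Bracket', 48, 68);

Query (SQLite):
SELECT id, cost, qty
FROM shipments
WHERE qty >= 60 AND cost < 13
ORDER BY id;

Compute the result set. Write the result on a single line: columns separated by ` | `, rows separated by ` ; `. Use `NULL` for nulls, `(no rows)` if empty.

20 | 6 | 145 ; 31 | 2 | 179

qty >= 60: ids {1, 14, 17, 20, 23, 26, 29, 31, 34}
cost < 13: ids {20, 31}
Combine with AND.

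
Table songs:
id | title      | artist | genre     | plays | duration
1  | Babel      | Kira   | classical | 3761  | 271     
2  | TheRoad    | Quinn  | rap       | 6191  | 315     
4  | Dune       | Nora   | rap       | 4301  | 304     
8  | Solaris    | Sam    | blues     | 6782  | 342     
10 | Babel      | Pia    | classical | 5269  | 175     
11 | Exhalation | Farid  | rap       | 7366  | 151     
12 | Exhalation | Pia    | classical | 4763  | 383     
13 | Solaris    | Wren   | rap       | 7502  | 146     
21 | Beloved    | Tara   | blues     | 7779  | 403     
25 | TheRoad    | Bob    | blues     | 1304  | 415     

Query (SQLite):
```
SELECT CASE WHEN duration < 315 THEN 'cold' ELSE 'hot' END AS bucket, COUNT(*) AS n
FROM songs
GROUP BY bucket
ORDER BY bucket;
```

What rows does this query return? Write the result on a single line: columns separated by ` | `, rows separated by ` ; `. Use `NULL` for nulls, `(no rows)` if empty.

Bucket rows by duration < 315 → 'cold' else 'hot'; count each bucket.

cold | 5 ; hot | 5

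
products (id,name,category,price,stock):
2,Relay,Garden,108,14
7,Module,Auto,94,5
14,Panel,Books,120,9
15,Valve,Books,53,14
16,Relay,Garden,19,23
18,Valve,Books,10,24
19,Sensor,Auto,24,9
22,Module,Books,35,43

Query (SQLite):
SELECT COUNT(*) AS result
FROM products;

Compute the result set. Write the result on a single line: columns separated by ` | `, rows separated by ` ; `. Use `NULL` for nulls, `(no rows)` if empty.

All price values: [108, 94, 120, 53, 19, 10, 24, 35].
COUNT(*) counts rows → 8.

8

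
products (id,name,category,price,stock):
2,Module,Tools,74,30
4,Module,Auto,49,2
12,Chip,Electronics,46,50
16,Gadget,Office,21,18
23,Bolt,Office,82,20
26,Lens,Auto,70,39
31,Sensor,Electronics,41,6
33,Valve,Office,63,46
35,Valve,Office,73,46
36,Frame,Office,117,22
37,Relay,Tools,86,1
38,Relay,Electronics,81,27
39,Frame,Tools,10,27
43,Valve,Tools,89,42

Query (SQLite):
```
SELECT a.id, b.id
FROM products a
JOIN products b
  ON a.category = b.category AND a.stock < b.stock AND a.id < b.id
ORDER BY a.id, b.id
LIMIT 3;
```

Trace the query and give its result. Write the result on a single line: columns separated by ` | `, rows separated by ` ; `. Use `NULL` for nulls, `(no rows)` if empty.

Pairs (a,b) with same category, a.stock < b.stock, a.id < b.id.
category groups: Auto:{4,26} Electronics:{12,31,38} Office:{16,23,33,35,36} Tools:{2,37,39,43}
Ordered by (a.id, b.id); first 3.

2 | 43 ; 4 | 26 ; 16 | 23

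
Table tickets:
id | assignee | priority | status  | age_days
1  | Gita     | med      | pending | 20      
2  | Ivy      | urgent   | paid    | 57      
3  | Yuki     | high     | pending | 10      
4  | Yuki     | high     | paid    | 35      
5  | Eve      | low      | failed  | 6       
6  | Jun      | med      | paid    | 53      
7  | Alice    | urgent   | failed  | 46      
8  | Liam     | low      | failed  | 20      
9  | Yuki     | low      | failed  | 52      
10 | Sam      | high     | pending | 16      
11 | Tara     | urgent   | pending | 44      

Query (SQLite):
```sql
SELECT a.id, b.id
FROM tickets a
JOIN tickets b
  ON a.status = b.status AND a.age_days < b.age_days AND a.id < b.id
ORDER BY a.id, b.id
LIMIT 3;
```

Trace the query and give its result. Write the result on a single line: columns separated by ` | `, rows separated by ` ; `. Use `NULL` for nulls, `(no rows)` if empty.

1 | 11 ; 3 | 10 ; 3 | 11

Pairs (a,b) with same status, a.age_days < b.age_days, a.id < b.id.
status groups: failed:{5,7,8,9} paid:{2,4,6} pending:{1,3,10,11}
Ordered by (a.id, b.id); first 3.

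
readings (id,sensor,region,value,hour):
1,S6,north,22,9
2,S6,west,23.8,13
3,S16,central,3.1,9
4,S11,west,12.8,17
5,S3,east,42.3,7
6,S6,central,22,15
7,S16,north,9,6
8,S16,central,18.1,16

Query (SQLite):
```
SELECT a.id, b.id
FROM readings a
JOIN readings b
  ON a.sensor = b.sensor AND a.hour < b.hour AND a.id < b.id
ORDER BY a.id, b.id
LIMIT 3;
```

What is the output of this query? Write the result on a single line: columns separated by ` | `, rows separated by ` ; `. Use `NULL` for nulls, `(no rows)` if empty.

Pairs (a,b) with same sensor, a.hour < b.hour, a.id < b.id.
sensor groups: S11:{4} S16:{3,7,8} S3:{5} S6:{1,2,6}
Ordered by (a.id, b.id); first 3.

1 | 2 ; 1 | 6 ; 2 | 6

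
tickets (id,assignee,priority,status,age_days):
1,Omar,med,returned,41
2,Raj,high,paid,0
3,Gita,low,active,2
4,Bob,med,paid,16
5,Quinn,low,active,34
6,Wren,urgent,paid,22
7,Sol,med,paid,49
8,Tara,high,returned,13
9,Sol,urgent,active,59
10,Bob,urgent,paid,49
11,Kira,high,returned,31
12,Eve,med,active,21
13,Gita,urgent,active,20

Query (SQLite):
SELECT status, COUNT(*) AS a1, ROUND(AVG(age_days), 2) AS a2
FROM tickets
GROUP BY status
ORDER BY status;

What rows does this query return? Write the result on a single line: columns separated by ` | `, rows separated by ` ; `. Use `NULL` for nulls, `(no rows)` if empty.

Group tickets by status.
Per group compute: COUNT(*), ROUND(AVG(age_days), 2).
  active: ids {3, 5, 9, 12, 13} → COUNT(*)=5, ROUND(AVG(age_days), 2)=27.2
  paid: ids {2, 4, 6, 7, 10} → COUNT(*)=5, ROUND(AVG(age_days), 2)=27.2
  returned: ids {1, 8, 11} → COUNT(*)=3, ROUND(AVG(age_days), 2)=28.33

active | 5 | 27.2 ; paid | 5 | 27.2 ; returned | 3 | 28.33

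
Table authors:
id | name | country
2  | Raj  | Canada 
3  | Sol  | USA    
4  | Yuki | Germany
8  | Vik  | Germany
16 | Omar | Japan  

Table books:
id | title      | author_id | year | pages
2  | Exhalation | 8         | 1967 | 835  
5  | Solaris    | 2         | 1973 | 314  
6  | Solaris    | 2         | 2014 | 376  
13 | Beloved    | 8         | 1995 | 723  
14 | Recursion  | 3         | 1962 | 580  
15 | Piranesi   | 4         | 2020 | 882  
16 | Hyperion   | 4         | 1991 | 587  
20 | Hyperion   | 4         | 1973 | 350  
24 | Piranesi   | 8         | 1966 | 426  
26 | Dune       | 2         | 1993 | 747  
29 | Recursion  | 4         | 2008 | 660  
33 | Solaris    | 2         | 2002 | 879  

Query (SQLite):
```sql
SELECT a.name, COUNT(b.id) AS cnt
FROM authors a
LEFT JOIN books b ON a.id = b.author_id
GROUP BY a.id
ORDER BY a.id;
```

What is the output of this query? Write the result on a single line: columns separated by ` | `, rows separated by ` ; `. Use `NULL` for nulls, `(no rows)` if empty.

Raj | 4 ; Sol | 1 ; Yuki | 4 ; Vik | 3 ; Omar | 0

LEFT JOIN keeps every authors row; unmatched ones get NULL for books columns.
Group by authors.id and compute COUNT(b.id). COUNT(col) of an all-NULL group is 0.
  2: ids {5, 6, 26, 33} → COUNT(b.id)=4
  3: ids {14} → COUNT(b.id)=1
  4: ids {15, 16, 20, 29} → COUNT(b.id)=4
  8: ids {2, 13, 24} → COUNT(b.id)=3
  16: ids {—} → COUNT(b.id)=0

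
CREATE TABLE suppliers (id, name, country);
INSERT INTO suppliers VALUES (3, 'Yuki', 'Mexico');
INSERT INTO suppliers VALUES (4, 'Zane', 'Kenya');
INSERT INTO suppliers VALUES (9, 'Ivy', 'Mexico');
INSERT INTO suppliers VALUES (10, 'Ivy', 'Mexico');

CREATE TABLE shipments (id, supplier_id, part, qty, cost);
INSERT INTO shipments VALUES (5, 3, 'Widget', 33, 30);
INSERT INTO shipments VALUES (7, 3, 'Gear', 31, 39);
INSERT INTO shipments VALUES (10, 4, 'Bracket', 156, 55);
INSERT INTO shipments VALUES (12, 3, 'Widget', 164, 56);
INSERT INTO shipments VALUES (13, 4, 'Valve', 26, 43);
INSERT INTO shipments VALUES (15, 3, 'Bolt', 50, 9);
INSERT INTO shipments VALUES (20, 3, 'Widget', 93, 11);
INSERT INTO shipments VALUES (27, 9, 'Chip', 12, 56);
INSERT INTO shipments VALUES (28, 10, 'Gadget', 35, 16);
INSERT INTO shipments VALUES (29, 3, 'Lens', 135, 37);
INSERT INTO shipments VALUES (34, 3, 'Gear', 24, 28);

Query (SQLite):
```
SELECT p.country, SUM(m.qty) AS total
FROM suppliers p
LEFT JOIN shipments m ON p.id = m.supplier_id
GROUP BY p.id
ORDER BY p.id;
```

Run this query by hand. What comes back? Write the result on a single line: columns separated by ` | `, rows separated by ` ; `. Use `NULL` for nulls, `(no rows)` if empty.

LEFT JOIN keeps every suppliers row; unmatched ones get NULL for shipments columns.
Group by suppliers.id and compute SUM(m.qty). SUM over an all-NULL group is NULL.
  3: ids {5, 7, 12, 15, 20, 29, 34} → SUM(m.qty)=530
  4: ids {10, 13} → SUM(m.qty)=182
  9: ids {27} → SUM(m.qty)=12
  10: ids {28} → SUM(m.qty)=35

Mexico | 530 ; Kenya | 182 ; Mexico | 12 ; Mexico | 35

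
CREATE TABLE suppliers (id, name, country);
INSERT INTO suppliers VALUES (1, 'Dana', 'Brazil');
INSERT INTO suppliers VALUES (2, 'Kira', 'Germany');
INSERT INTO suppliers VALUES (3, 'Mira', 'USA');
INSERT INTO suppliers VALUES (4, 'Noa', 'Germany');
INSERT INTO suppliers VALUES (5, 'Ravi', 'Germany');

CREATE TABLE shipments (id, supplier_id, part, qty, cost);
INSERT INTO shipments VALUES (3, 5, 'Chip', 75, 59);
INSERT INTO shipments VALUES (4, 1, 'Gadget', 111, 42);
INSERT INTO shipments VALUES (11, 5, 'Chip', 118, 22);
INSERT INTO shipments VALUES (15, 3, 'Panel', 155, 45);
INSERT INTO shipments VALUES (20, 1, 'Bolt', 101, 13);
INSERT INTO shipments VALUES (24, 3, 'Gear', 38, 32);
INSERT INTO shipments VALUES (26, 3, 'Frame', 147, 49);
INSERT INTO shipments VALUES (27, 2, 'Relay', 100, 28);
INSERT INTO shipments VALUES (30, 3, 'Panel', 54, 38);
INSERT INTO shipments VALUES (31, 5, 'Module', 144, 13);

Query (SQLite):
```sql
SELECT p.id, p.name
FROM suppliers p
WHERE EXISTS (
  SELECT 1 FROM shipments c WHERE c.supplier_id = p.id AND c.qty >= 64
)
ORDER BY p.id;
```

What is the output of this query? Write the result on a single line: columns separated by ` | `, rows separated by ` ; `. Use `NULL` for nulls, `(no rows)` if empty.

For each suppliers row, check whether any shipments with matching supplier_id has qty >= 64.
Keep rows where that is true.

1 | Dana ; 2 | Kira ; 3 | Mira ; 5 | Ravi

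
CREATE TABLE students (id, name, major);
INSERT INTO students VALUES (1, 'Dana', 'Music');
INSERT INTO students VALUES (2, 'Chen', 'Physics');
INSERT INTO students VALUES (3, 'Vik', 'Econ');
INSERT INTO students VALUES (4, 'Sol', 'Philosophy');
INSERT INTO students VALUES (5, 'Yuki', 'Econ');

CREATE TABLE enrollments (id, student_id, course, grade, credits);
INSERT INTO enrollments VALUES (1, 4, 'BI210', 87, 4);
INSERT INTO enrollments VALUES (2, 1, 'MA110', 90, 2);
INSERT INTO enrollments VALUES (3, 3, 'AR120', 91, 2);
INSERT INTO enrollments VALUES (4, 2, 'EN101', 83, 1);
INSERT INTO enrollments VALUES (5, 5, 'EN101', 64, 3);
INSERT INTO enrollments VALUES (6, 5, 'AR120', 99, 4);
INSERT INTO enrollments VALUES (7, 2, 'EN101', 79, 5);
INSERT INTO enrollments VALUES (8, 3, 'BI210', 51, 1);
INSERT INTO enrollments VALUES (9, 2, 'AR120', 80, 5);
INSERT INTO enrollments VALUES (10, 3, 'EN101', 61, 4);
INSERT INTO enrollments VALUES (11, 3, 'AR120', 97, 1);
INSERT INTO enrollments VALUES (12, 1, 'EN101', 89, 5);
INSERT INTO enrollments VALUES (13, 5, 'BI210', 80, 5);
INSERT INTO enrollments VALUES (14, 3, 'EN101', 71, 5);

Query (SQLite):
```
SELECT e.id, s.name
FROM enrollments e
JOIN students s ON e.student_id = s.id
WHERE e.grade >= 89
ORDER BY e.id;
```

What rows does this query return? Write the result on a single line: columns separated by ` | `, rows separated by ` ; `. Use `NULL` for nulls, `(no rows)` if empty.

Each enrollments row matches the students row where student_id = students.id.
Then keep rows with e.grade >= 89.

2 | Dana ; 3 | Vik ; 6 | Yuki ; 11 | Vik ; 12 | Dana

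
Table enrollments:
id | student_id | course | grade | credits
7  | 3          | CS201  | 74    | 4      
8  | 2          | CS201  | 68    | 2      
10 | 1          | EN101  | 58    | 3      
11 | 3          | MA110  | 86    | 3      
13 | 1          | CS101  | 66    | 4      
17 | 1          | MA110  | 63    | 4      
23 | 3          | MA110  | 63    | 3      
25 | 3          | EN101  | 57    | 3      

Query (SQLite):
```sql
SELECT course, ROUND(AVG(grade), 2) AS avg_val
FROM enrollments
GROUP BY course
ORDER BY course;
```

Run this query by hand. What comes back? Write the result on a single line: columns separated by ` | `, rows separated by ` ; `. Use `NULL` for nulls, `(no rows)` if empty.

CS101 | 66 ; CS201 | 71 ; EN101 | 57.5 ; MA110 | 70.67

Partition enrollments by course; compute ROUND(AVG(grade), 2) within each group.
  CS101: ids {13} → ROUND(AVG(grade), 2)=66
  CS201: ids {7, 8} → ROUND(AVG(grade), 2)=71
  EN101: ids {10, 25} → ROUND(AVG(grade), 2)=57.5
  MA110: ids {11, 17, 23} → ROUND(AVG(grade), 2)=70.67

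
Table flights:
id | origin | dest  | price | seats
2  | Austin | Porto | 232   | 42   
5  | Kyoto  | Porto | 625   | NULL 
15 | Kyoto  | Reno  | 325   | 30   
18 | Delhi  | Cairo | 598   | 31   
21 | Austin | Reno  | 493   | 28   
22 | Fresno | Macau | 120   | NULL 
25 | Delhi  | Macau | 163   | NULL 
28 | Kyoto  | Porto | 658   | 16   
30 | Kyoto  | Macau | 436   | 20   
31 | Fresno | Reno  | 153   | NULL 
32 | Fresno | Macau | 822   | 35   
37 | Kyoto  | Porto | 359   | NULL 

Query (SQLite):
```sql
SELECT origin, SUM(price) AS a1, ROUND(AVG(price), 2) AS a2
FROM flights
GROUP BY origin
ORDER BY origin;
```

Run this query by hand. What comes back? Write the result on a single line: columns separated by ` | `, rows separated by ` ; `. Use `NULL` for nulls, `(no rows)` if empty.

Group flights by origin.
Per group compute: SUM(price), ROUND(AVG(price), 2).
  Austin: ids {2, 21} → SUM(price)=725, ROUND(AVG(price), 2)=362.5
  Delhi: ids {18, 25} → SUM(price)=761, ROUND(AVG(price), 2)=380.5
  Fresno: ids {22, 31, 32} → SUM(price)=1095, ROUND(AVG(price), 2)=365
  Kyoto: ids {5, 15, 28, 30, 37} → SUM(price)=2403, ROUND(AVG(price), 2)=480.6

Austin | 725 | 362.5 ; Delhi | 761 | 380.5 ; Fresno | 1095 | 365 ; Kyoto | 2403 | 480.6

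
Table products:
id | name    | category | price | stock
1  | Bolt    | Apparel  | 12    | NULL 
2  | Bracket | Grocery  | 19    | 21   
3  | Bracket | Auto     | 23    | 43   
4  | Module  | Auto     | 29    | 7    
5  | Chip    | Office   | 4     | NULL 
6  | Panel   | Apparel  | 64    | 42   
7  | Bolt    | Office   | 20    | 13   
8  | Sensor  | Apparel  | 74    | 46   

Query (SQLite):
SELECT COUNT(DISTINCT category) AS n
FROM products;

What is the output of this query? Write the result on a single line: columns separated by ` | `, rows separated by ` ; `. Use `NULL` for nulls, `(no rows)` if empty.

Count distinct non-NULL category values.

4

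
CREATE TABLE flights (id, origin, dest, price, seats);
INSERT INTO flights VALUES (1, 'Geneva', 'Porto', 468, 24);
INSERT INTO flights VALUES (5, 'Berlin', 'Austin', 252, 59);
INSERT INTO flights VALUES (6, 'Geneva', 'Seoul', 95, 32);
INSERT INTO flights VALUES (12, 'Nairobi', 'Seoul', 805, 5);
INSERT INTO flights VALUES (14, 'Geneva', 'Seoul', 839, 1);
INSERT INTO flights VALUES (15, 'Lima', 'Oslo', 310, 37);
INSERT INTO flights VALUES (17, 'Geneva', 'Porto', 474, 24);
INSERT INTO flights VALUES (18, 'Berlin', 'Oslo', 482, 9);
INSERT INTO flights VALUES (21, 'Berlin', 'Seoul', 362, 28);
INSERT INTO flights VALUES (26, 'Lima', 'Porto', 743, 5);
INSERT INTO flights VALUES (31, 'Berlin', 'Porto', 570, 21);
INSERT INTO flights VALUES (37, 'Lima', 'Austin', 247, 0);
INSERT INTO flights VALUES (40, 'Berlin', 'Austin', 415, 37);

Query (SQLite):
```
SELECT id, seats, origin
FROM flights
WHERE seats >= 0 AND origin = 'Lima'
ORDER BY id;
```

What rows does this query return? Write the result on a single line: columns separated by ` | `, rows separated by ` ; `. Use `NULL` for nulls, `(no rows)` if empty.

seats >= 0: ids {1, 5, 6, 12, 14, 15, 17, 18, 21, 26, 31, 37, 40}
origin = 'Lima': ids {15, 26, 37}
Combine with AND.

15 | 37 | Lima ; 26 | 5 | Lima ; 37 | 0 | Lima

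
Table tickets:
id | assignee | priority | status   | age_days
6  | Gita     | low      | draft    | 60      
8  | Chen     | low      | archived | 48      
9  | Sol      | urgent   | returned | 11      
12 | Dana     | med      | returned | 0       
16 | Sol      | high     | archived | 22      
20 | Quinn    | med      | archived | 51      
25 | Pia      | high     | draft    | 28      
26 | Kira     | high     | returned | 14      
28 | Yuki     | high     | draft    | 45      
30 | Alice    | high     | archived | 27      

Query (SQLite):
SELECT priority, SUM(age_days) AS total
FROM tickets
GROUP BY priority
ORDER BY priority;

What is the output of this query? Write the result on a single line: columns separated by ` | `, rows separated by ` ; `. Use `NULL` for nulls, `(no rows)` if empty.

high | 136 ; low | 108 ; med | 51 ; urgent | 11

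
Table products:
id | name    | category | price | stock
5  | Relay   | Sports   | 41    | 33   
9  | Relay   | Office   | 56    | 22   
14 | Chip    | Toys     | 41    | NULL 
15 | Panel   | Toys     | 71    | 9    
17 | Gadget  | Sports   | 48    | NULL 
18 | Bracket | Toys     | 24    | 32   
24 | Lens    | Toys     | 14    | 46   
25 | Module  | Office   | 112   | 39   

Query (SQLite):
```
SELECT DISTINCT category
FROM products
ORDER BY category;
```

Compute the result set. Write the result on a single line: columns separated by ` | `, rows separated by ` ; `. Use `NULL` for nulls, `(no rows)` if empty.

Office ; Sports ; Toys

Collect distinct category values from products.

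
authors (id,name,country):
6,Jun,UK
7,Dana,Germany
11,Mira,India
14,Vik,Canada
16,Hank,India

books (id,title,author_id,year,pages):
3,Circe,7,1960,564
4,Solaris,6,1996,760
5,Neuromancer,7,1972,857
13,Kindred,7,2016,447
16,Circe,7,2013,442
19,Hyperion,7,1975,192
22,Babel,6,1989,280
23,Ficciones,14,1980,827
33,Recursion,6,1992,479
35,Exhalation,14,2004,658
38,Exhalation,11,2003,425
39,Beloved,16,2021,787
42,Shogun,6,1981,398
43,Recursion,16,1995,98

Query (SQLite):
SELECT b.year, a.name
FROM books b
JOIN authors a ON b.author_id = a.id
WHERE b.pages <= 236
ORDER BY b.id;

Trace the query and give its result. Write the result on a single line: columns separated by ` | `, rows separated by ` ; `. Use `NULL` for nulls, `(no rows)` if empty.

Each books row matches the authors row where author_id = authors.id.
Then keep rows with b.pages <= 236.

1975 | Dana ; 1995 | Hank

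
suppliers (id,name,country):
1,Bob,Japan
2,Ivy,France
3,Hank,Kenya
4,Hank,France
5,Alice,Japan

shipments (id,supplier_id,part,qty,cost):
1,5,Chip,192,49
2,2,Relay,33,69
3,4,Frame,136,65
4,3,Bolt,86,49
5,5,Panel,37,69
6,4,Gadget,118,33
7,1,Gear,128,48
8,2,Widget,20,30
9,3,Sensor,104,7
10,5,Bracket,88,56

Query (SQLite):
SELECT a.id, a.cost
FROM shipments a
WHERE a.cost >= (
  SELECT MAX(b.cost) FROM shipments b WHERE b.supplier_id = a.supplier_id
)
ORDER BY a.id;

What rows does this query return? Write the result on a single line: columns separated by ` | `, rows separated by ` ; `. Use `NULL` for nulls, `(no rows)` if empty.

For each shipments row a, compute MAX(cost) over rows sharing a.supplier_id.
Keep row a if a.cost >= that per-group MAX.
  supplier_id=1: MAX(cost) = 48
  supplier_id=2: MAX(cost) = 69
  supplier_id=3: MAX(cost) = 49
  supplier_id=4: MAX(cost) = 65
  supplier_id=5: MAX(cost) = 69

2 | 69 ; 3 | 65 ; 4 | 49 ; 5 | 69 ; 7 | 48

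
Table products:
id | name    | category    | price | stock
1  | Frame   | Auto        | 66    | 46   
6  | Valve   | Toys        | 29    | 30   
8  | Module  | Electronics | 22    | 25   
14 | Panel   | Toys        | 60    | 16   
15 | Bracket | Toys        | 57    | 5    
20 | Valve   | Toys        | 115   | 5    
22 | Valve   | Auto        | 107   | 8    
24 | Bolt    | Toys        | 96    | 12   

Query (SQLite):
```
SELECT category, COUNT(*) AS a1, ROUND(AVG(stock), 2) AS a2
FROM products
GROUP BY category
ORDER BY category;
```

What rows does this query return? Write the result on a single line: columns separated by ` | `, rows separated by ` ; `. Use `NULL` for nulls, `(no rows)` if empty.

Group products by category.
Per group compute: COUNT(*), ROUND(AVG(stock), 2).
  Auto: ids {1, 22} → COUNT(*)=2, ROUND(AVG(stock), 2)=27
  Electronics: ids {8} → COUNT(*)=1, ROUND(AVG(stock), 2)=25
  Toys: ids {6, 14, 15, 20, 24} → COUNT(*)=5, ROUND(AVG(stock), 2)=13.6

Auto | 2 | 27 ; Electronics | 1 | 25 ; Toys | 5 | 13.6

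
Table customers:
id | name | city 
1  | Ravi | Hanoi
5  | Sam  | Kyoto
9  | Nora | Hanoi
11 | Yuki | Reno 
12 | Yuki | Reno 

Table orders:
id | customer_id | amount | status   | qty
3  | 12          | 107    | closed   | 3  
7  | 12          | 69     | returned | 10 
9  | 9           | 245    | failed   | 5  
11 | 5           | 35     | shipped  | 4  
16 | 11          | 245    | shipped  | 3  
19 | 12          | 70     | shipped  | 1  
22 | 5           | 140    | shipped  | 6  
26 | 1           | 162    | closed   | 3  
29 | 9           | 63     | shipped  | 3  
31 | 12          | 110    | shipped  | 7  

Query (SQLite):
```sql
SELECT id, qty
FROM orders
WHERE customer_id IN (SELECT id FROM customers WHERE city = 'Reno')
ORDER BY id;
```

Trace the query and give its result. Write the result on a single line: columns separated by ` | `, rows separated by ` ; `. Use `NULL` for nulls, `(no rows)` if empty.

Inner query: customers.id where city = 'Reno'.
Outer: keep orders rows whose customer_id is in that set.
Inner query → {11, 12}

3 | 3 ; 7 | 10 ; 16 | 3 ; 19 | 1 ; 31 | 7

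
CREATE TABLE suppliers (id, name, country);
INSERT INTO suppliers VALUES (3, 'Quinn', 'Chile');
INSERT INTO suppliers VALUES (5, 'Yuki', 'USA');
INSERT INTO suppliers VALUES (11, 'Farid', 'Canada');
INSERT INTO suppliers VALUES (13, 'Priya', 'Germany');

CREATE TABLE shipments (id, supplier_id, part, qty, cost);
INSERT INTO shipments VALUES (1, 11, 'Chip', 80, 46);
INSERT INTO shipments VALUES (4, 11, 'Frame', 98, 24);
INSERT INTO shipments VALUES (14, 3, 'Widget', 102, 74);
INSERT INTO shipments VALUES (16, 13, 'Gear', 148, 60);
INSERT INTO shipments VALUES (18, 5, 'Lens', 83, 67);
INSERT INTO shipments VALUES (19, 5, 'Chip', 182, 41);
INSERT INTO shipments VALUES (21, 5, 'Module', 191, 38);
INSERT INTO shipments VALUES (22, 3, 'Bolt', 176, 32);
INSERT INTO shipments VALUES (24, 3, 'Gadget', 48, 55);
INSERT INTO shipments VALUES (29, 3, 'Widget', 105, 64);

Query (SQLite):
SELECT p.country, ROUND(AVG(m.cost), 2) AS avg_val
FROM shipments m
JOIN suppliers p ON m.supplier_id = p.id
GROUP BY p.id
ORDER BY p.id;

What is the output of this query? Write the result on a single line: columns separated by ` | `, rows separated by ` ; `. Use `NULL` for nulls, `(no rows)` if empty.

Join each shipments row to its suppliers via supplier_id.
Group joined rows by suppliers.id; compute ROUND(AVG(m.cost), 2) per group.
  3: ids {14, 22, 24, 29} → ROUND(AVG(m.cost), 2)=56.25
  5: ids {18, 19, 21} → ROUND(AVG(m.cost), 2)=48.67
  11: ids {1, 4} → ROUND(AVG(m.cost), 2)=35
  13: ids {16} → ROUND(AVG(m.cost), 2)=60

Chile | 56.25 ; USA | 48.67 ; Canada | 35 ; Germany | 60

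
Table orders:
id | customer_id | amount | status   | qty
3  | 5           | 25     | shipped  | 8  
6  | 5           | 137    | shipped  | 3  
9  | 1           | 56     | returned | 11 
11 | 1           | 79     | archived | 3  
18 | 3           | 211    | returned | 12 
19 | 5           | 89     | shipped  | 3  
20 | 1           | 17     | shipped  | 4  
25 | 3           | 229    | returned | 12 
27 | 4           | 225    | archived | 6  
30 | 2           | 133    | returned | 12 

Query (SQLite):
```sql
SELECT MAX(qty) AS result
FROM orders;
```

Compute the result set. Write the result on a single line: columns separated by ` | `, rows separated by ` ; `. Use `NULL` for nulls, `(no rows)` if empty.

All qty values: [8, 3, 11, 3, 12, 3, 4, 12, 6, 12].
MAX of non-NULL values = 12.

12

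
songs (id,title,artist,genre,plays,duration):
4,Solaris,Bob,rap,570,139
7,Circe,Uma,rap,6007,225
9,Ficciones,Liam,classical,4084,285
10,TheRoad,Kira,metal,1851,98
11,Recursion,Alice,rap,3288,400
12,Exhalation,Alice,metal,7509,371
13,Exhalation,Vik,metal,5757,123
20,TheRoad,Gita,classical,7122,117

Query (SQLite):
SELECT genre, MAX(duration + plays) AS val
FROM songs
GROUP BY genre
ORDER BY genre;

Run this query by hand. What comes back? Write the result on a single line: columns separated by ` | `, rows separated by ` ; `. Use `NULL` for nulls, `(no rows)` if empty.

For each row compute duration + plays.
Group by genre; take MAX of the expression per group.
  classical: ids {9, 20} → MAX(duration + plays)=7239
  metal: ids {10, 12, 13} → MAX(duration + plays)=7880
  rap: ids {4, 7, 11} → MAX(duration + plays)=6232

classical | 7239 ; metal | 7880 ; rap | 6232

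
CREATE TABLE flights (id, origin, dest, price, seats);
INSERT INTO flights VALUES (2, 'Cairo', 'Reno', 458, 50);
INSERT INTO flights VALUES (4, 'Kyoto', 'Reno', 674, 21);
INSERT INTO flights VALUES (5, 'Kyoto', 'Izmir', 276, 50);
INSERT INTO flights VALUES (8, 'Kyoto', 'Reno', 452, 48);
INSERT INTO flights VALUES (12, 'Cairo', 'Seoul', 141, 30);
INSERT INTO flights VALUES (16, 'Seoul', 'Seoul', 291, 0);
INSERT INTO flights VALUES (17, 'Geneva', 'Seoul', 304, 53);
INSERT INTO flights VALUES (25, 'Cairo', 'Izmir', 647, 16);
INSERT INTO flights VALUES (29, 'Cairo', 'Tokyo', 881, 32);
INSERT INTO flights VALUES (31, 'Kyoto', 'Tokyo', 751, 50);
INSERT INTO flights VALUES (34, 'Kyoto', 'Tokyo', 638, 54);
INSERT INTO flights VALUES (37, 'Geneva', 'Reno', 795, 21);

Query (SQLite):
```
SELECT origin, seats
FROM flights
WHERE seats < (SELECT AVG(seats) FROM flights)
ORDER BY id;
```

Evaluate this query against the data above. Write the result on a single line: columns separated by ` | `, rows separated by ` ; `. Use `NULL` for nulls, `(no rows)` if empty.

Kyoto | 21 ; Cairo | 30 ; Seoul | 0 ; Cairo | 16 ; Cairo | 32 ; Geneva | 21

Scalar subquery: AVG(seats) over all flights rows = 35.416667 (≈; comparison uses full precision).
Keep rows where seats < that value.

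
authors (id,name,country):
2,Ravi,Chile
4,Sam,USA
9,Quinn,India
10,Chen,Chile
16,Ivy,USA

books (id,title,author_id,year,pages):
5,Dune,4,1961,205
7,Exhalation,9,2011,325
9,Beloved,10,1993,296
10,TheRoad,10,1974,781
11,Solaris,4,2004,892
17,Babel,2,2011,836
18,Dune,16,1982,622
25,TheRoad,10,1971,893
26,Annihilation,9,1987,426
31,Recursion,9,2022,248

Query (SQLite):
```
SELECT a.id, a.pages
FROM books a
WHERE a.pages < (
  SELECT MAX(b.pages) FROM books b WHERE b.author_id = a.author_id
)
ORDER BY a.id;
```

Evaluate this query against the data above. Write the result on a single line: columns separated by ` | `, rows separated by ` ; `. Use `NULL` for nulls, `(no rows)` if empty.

5 | 205 ; 7 | 325 ; 9 | 296 ; 10 | 781 ; 31 | 248

For each books row a, compute MAX(pages) over rows sharing a.author_id.
Keep row a if a.pages < that per-group MAX.
  author_id=2: MAX(pages) = 836
  author_id=4: MAX(pages) = 892
  author_id=9: MAX(pages) = 426
  author_id=10: MAX(pages) = 893
  author_id=16: MAX(pages) = 622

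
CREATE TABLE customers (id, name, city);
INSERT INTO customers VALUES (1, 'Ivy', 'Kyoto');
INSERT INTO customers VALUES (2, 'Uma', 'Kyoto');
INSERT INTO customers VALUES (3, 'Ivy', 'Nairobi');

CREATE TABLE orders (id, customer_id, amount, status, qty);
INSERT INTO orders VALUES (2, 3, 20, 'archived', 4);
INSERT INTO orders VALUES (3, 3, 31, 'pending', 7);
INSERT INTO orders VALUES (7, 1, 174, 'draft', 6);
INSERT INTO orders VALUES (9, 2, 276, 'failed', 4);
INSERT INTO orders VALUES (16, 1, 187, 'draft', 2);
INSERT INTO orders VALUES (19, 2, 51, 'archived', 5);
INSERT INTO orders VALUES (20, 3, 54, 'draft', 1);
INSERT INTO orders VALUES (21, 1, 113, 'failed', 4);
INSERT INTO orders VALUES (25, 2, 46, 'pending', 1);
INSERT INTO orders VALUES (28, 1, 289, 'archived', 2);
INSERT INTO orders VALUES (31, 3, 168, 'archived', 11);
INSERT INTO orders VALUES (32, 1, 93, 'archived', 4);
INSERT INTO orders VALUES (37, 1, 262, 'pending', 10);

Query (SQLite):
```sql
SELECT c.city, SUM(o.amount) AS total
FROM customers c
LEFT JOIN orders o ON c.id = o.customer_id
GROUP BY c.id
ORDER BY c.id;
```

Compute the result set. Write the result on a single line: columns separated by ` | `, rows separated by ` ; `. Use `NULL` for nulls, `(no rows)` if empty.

LEFT JOIN keeps every customers row; unmatched ones get NULL for orders columns.
Group by customers.id and compute SUM(o.amount). SUM over an all-NULL group is NULL.
  1: ids {7, 16, 21, 28, 32, 37} → SUM(o.amount)=1118
  2: ids {9, 19, 25} → SUM(o.amount)=373
  3: ids {2, 3, 20, 31} → SUM(o.amount)=273

Kyoto | 1118 ; Kyoto | 373 ; Nairobi | 273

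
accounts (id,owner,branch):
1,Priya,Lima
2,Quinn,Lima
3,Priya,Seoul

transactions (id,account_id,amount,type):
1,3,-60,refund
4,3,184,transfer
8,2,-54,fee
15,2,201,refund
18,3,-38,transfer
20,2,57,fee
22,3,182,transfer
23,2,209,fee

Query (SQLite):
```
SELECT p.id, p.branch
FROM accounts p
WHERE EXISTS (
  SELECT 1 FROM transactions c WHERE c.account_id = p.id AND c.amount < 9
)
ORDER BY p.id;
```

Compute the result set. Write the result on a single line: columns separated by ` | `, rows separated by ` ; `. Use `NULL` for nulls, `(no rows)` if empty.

2 | Lima ; 3 | Seoul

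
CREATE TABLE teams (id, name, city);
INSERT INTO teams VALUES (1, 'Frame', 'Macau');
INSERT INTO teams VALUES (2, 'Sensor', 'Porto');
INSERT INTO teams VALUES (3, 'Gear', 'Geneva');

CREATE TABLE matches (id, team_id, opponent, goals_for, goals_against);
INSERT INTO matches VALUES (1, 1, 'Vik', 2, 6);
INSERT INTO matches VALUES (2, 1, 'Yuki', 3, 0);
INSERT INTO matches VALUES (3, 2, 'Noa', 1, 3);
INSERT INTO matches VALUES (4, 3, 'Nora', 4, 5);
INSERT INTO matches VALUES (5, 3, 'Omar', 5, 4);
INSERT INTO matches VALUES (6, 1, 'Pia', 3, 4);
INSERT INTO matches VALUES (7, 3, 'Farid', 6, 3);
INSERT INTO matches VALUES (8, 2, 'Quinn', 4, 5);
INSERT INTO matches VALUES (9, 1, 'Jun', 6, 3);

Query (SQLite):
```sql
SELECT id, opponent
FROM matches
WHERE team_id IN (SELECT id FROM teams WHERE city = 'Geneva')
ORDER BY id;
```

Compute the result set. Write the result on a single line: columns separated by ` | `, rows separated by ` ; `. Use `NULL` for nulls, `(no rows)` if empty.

4 | Nora ; 5 | Omar ; 7 | Farid

Inner query: teams.id where city = 'Geneva'.
Outer: keep matches rows whose team_id is in that set.
Inner query → {3}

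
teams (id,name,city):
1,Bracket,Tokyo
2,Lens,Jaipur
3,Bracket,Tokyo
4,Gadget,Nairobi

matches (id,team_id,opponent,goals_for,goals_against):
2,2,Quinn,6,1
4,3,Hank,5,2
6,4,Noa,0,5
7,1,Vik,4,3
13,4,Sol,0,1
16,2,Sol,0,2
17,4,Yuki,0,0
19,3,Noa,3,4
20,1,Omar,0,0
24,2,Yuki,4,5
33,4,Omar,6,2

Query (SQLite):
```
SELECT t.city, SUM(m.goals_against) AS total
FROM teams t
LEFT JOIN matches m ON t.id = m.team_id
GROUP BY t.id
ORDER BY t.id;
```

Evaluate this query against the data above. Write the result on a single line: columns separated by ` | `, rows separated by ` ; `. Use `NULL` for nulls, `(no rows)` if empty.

Tokyo | 3 ; Jaipur | 8 ; Tokyo | 6 ; Nairobi | 8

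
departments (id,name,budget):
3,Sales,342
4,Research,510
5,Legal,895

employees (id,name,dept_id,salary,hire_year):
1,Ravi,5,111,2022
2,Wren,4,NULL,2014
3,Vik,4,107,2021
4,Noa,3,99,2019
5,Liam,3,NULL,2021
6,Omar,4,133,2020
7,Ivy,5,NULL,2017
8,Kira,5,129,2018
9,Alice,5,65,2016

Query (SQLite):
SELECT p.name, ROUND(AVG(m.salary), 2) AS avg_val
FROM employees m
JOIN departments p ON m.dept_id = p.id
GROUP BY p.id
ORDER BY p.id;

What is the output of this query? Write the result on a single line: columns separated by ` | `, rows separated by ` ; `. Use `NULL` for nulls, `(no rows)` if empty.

Join each employees row to its departments via dept_id.
Group joined rows by departments.id; compute ROUND(AVG(m.salary), 2) per group.
  3: ids {4, 5} → ROUND(AVG(m.salary), 2)=99
  4: ids {2, 3, 6} → ROUND(AVG(m.salary), 2)=120
  5: ids {1, 7, 8, 9} → ROUND(AVG(m.salary), 2)=101.67

Sales | 99 ; Research | 120 ; Legal | 101.67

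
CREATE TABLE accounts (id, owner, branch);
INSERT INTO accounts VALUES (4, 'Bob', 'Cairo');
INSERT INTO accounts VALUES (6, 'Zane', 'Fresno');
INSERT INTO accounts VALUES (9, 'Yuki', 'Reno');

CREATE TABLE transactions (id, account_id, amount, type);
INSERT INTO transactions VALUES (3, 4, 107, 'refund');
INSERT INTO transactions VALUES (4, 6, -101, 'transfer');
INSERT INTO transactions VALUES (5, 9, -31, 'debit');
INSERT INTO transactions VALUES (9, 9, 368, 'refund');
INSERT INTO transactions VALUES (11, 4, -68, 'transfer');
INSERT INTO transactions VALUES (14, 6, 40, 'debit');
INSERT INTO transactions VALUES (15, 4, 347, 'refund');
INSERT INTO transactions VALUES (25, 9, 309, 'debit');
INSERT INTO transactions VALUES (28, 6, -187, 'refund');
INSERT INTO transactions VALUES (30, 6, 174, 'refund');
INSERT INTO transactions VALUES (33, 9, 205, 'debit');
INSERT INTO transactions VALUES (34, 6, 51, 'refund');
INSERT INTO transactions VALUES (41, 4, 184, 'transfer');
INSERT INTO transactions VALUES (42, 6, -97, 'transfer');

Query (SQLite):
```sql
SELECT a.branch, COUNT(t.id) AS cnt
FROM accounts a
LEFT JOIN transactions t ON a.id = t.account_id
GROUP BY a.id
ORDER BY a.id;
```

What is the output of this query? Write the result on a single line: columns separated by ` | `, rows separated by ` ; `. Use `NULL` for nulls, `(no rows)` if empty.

LEFT JOIN keeps every accounts row; unmatched ones get NULL for transactions columns.
Group by accounts.id and compute COUNT(t.id). COUNT(col) of an all-NULL group is 0.
  4: ids {3, 11, 15, 41} → COUNT(t.id)=4
  6: ids {4, 14, 28, 30, 34, 42} → COUNT(t.id)=6
  9: ids {5, 9, 25, 33} → COUNT(t.id)=4

Cairo | 4 ; Fresno | 6 ; Reno | 4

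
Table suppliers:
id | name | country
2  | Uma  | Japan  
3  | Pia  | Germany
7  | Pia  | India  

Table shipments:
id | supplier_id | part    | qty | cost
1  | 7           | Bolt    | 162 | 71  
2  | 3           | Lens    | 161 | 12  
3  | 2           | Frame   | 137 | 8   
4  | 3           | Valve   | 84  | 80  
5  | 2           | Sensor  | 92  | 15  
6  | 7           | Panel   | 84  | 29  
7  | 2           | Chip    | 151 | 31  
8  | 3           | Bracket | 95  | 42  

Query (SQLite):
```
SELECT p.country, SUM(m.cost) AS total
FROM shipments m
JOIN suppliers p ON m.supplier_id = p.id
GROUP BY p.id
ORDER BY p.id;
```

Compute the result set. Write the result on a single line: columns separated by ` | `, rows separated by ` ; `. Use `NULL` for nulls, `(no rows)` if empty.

Join each shipments row to its suppliers via supplier_id.
Group joined rows by suppliers.id; compute SUM(m.cost) per group.
  2: ids {3, 5, 7} → SUM(m.cost)=54
  3: ids {2, 4, 8} → SUM(m.cost)=134
  7: ids {1, 6} → SUM(m.cost)=100

Japan | 54 ; Germany | 134 ; India | 100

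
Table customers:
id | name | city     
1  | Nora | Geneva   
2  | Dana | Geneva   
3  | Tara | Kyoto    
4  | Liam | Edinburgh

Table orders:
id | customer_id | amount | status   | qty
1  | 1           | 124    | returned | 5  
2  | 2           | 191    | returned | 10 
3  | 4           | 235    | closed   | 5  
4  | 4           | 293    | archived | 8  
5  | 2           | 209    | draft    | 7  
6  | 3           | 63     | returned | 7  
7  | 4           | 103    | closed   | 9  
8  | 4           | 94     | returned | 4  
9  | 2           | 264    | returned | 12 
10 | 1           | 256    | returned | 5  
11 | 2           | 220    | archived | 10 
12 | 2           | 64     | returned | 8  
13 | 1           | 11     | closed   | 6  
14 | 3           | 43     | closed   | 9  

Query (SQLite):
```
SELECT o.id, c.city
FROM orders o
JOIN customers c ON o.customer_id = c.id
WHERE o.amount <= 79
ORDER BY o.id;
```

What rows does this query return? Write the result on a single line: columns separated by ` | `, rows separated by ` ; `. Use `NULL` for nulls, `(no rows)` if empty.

6 | Kyoto ; 12 | Geneva ; 13 | Geneva ; 14 | Kyoto

Each orders row matches the customers row where customer_id = customers.id.
Then keep rows with o.amount <= 79.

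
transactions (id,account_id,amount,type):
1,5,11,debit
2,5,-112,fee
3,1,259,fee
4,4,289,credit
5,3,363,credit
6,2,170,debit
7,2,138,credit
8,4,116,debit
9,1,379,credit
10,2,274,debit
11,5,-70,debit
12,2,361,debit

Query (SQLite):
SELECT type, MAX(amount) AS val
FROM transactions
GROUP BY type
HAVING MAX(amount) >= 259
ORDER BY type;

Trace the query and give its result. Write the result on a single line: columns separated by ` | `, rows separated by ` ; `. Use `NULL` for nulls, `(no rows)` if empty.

credit | 379 ; debit | 361 ; fee | 259

Partition transactions by type; compute MAX(amount) within each group.
HAVING: keep groups where MAX(amount) >= 259.
  credit: ids {4, 5, 7, 9} → MAX(amount)=379
  debit: ids {1, 6, 8, 10, 11, 12} → MAX(amount)=361
  fee: ids {2, 3} → MAX(amount)=259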